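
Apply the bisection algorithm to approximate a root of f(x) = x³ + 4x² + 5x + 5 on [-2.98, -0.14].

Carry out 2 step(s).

f(x) = x³ + 4x² + 5x + 5
Initial interval: [-2.98, -0.14]

Iteration 1:
  c_1 = (-2.980000 + (-0.140000))/2 = -1.560000
  f(c_1) = f(-1.560000) = 3.137984
  f(a) × f(c) < 0, new interval: [-2.980000, -1.560000]
Iteration 2:
  c_2 = (-2.980000 + (-1.560000))/2 = -2.270000
  f(c_2) = f(-2.270000) = 2.564517
  f(a) × f(c) < 0, new interval: [-2.980000, -2.270000]

After 2 iteration(s), the approximation is c_2 = -2.270000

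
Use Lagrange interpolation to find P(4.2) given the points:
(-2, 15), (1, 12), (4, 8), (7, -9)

Lagrange interpolation formula:
P(x) = Σ yᵢ × Lᵢ(x)
where Lᵢ(x) = Π_{j≠i} (x - xⱼ)/(xᵢ - xⱼ)

L_0(4.2) = (4.2 - 1)/(-2 - 1) × (4.2 - 4)/(-2 - 4) × (4.2 - 7)/(-2 - 7) = 0.011062
L_1(4.2) = (4.2 - (-2))/(1 - (-2)) × (4.2 - 4)/(1 - 4) × (4.2 - 7)/(1 - 7) = -0.064296
L_2(4.2) = (4.2 - (-2))/(4 - (-2)) × (4.2 - 1)/(4 - 1) × (4.2 - 7)/(4 - 7) = 1.028741
L_3(4.2) = (4.2 - (-2))/(7 - (-2)) × (4.2 - 1)/(7 - 1) × (4.2 - 4)/(7 - 4) = 0.024494

P(4.2) = 15×L_0(4.2) + 12×L_1(4.2) + 8×L_2(4.2) + (-9)×L_3(4.2)
P(4.2) = 7.403852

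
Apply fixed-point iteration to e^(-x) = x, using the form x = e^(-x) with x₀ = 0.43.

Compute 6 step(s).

Equation: e^(-x) = x
Fixed-point form: x = e^(-x)
x₀ = 0.43

x_1 = g(0.430000) = 0.650509
x_2 = g(0.650509) = 0.521780
x_3 = g(0.521780) = 0.593463
x_4 = g(0.593463) = 0.552411
x_5 = g(0.552411) = 0.575561
x_6 = g(0.575561) = 0.562390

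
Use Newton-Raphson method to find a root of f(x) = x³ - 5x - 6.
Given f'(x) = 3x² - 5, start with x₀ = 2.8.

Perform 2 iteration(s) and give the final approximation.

f(x) = x³ - 5x - 6
f'(x) = 3x² - 5
x₀ = 2.8

Newton-Raphson formula: x_{n+1} = x_n - f(x_n)/f'(x_n)

Iteration 1:
  f(2.800000) = 1.952000
  f'(2.800000) = 18.520000
  x_1 = 2.800000 - 1.952000/18.520000 = 2.694600
Iteration 2:
  f(2.694600) = 0.092145
  f'(2.694600) = 16.782614
  x_2 = 2.694600 - 0.092145/16.782614 = 2.689110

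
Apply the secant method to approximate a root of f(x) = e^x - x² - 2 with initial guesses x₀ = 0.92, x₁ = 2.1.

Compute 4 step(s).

f(x) = e^x - x² - 2
x₀ = 0.92, x₁ = 2.1

Secant formula: x_{n+1} = x_n - f(x_n)(x_n - x_{n-1})/(f(x_n) - f(x_{n-1}))

Iteration 1:
  f(0.920000) = -0.337110
  f(2.100000) = 1.756170
  x_2 = 2.100000 - 1.756170×(2.100000 - 0.920000)/(1.756170 - (-0.337110))
       = 1.110032
Iteration 2:
  f(2.100000) = 1.756170
  f(1.110032) = -0.197716
  x_3 = 1.110032 - (-0.197716)×(1.110032 - 2.100000)/(-0.197716 - 1.756170)
       = 1.210208
Iteration 3:
  f(1.110032) = -0.197716
  f(1.210208) = -0.110422
  x_4 = 1.210208 - (-0.110422)×(1.210208 - 1.110032)/(-0.110422 - (-0.197716))
       = 1.336924
Iteration 4:
  f(1.210208) = -0.110422
  f(1.336924) = 0.019948
  x_5 = 1.336924 - 0.019948×(1.336924 - 1.210208)/(0.019948 - (-0.110422))
       = 1.317535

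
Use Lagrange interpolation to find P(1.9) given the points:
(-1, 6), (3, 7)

Lagrange interpolation formula:
P(x) = Σ yᵢ × Lᵢ(x)
where Lᵢ(x) = Π_{j≠i} (x - xⱼ)/(xᵢ - xⱼ)

L_0(1.9) = (1.9 - 3)/(-1 - 3) = 0.275000
L_1(1.9) = (1.9 - (-1))/(3 - (-1)) = 0.725000

P(1.9) = 6×L_0(1.9) + 7×L_1(1.9)
P(1.9) = 6.725000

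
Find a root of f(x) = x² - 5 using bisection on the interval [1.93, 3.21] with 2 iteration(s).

f(x) = x² - 5
Initial interval: [1.93, 3.21]

Iteration 1:
  c_1 = (1.930000 + 3.210000)/2 = 2.570000
  f(c_1) = f(2.570000) = 1.604900
  f(a) × f(c) < 0, new interval: [1.930000, 2.570000]
Iteration 2:
  c_2 = (1.930000 + 2.570000)/2 = 2.250000
  f(c_2) = f(2.250000) = 0.062500
  f(a) × f(c) < 0, new interval: [1.930000, 2.250000]

After 2 iteration(s), the approximation is c_2 = 2.250000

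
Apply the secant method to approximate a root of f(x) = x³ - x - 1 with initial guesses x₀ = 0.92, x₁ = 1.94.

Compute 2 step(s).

f(x) = x³ - x - 1
x₀ = 0.92, x₁ = 1.94

Secant formula: x_{n+1} = x_n - f(x_n)(x_n - x_{n-1})/(f(x_n) - f(x_{n-1}))

Iteration 1:
  f(0.920000) = -1.141312
  f(1.940000) = 4.361384
  x_2 = 1.940000 - 4.361384×(1.940000 - 0.920000)/(4.361384 - (-1.141312))
       = 1.131558
Iteration 2:
  f(1.940000) = 4.361384
  f(1.131558) = -0.682685
  x_3 = 1.131558 - (-0.682685)×(1.131558 - 1.940000)/(-0.682685 - 4.361384)
       = 1.240976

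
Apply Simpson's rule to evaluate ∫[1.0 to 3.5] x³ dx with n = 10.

f(x) = x³
a = 1.0, b = 3.5, n = 10
h = (b - a)/n = 0.250000

Simpson's rule: (h/3)[f(x₀) + 4f(x₁) + 2f(x₂) + ... + f(xₙ)]

x_0 = 1.0000, f(x_0) = 1.000000, coefficient = 1
x_1 = 1.2500, f(x_1) = 1.953125, coefficient = 4
x_2 = 1.5000, f(x_2) = 3.375000, coefficient = 2
x_3 = 1.7500, f(x_3) = 5.359375, coefficient = 4
x_4 = 2.0000, f(x_4) = 8.000000, coefficient = 2
x_5 = 2.2500, f(x_5) = 11.390625, coefficient = 4
x_6 = 2.5000, f(x_6) = 15.625000, coefficient = 2
x_7 = 2.7500, f(x_7) = 20.796875, coefficient = 4
x_8 = 3.0000, f(x_8) = 27.000000, coefficient = 2
x_9 = 3.2500, f(x_9) = 34.328125, coefficient = 4
x_10 = 3.5000, f(x_10) = 42.875000, coefficient = 1

I ≈ (0.250000/3) × 447.187500 = 37.265625
Exact value: 37.265625
Error: 0.000000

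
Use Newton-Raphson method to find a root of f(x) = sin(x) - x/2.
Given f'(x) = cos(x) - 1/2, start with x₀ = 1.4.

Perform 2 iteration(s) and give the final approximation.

f(x) = sin(x) - x/2
f'(x) = cos(x) - 1/2
x₀ = 1.4

Newton-Raphson formula: x_{n+1} = x_n - f(x_n)/f'(x_n)

Iteration 1:
  f(1.400000) = 0.285450
  f'(1.400000) = -0.330033
  x_1 = 1.400000 - 0.285450/(-0.330033) = 2.264913
Iteration 2:
  f(2.264913) = -0.363838
  f'(2.264913) = -1.139707
  x_2 = 2.264913 - (-0.363838)/(-1.139707) = 1.945675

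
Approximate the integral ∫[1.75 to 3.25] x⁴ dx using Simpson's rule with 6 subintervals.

f(x) = x⁴
a = 1.75, b = 3.25, n = 6
h = (b - a)/n = 0.250000

Simpson's rule: (h/3)[f(x₀) + 4f(x₁) + 2f(x₂) + ... + f(xₙ)]

x_0 = 1.7500, f(x_0) = 9.378906, coefficient = 1
x_1 = 2.0000, f(x_1) = 16.000000, coefficient = 4
x_2 = 2.2500, f(x_2) = 25.628906, coefficient = 2
x_3 = 2.5000, f(x_3) = 39.062500, coefficient = 4
x_4 = 2.7500, f(x_4) = 57.191406, coefficient = 2
x_5 = 3.0000, f(x_5) = 81.000000, coefficient = 4
x_6 = 3.2500, f(x_6) = 111.566406, coefficient = 1

I ≈ (0.250000/3) × 830.835938 = 69.236328
Exact value: 69.235547
Error: 0.000781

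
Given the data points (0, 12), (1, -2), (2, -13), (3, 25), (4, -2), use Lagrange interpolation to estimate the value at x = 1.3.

Lagrange interpolation formula:
P(x) = Σ yᵢ × Lᵢ(x)
where Lᵢ(x) = Π_{j≠i} (x - xⱼ)/(xᵢ - xⱼ)

L_0(1.3) = (1.3 - 1)/(0 - 1) × (1.3 - 2)/(0 - 2) × (1.3 - 3)/(0 - 3) × (1.3 - 4)/(0 - 4) = -0.040163
L_1(1.3) = (1.3 - 0)/(1 - 0) × (1.3 - 2)/(1 - 2) × (1.3 - 3)/(1 - 3) × (1.3 - 4)/(1 - 4) = 0.696150
L_2(1.3) = (1.3 - 0)/(2 - 0) × (1.3 - 1)/(2 - 1) × (1.3 - 3)/(2 - 3) × (1.3 - 4)/(2 - 4) = 0.447525
L_3(1.3) = (1.3 - 0)/(3 - 0) × (1.3 - 1)/(3 - 1) × (1.3 - 2)/(3 - 2) × (1.3 - 4)/(3 - 4) = -0.122850
L_4(1.3) = (1.3 - 0)/(4 - 0) × (1.3 - 1)/(4 - 1) × (1.3 - 2)/(4 - 2) × (1.3 - 3)/(4 - 3) = 0.019338

P(1.3) = 12×L_0(1.3) + (-2)×L_1(1.3) + (-13)×L_2(1.3) + 25×L_3(1.3) + (-2)×L_4(1.3)
P(1.3) = -10.802000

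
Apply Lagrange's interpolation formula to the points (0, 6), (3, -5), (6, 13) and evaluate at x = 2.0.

Lagrange interpolation formula:
P(x) = Σ yᵢ × Lᵢ(x)
where Lᵢ(x) = Π_{j≠i} (x - xⱼ)/(xᵢ - xⱼ)

L_0(2.0) = (2.0 - 3)/(0 - 3) × (2.0 - 6)/(0 - 6) = 0.222222
L_1(2.0) = (2.0 - 0)/(3 - 0) × (2.0 - 6)/(3 - 6) = 0.888889
L_2(2.0) = (2.0 - 0)/(6 - 0) × (2.0 - 3)/(6 - 3) = -0.111111

P(2.0) = 6×L_0(2.0) + (-5)×L_1(2.0) + 13×L_2(2.0)
P(2.0) = -4.555556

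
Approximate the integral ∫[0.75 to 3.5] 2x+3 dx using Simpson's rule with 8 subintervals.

f(x) = 2x+3
a = 0.75, b = 3.5, n = 8
h = (b - a)/n = 0.343750

Simpson's rule: (h/3)[f(x₀) + 4f(x₁) + 2f(x₂) + ... + f(xₙ)]

x_0 = 0.7500, f(x_0) = 4.500000, coefficient = 1
x_1 = 1.0938, f(x_1) = 5.187500, coefficient = 4
x_2 = 1.4375, f(x_2) = 5.875000, coefficient = 2
x_3 = 1.7812, f(x_3) = 6.562500, coefficient = 4
x_4 = 2.1250, f(x_4) = 7.250000, coefficient = 2
x_5 = 2.4688, f(x_5) = 7.937500, coefficient = 4
x_6 = 2.8125, f(x_6) = 8.625000, coefficient = 2
x_7 = 3.1562, f(x_7) = 9.312500, coefficient = 4
x_8 = 3.5000, f(x_8) = 10.000000, coefficient = 1

I ≈ (0.343750/3) × 174.000000 = 19.937500
Exact value: 19.937500
Error: 0.000000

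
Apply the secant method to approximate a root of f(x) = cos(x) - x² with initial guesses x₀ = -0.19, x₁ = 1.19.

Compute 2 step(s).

f(x) = cos(x) - x²
x₀ = -0.19, x₁ = 1.19

Secant formula: x_{n+1} = x_n - f(x_n)(x_n - x_{n-1})/(f(x_n) - f(x_{n-1}))

Iteration 1:
  f(-0.190000) = 0.945904
  f(1.190000) = -1.044440
  x_2 = 1.190000 - (-1.044440)×(1.190000 - (-0.190000))/(-1.044440 - 0.945904)
       = 0.465840
Iteration 2:
  f(1.190000) = -1.044440
  f(0.465840) = 0.676437
  x_3 = 0.465840 - 0.676437×(0.465840 - 1.190000)/(0.676437 - (-1.044440))
       = 0.750491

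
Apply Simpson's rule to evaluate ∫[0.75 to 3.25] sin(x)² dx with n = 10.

f(x) = sin(x)²
a = 0.75, b = 3.25, n = 10
h = (b - a)/n = 0.250000

Simpson's rule: (h/3)[f(x₀) + 4f(x₁) + 2f(x₂) + ... + f(xₙ)]

x_0 = 0.7500, f(x_0) = 0.464631, coefficient = 1
x_1 = 1.0000, f(x_1) = 0.708073, coefficient = 4
x_2 = 1.2500, f(x_2) = 0.900572, coefficient = 2
x_3 = 1.5000, f(x_3) = 0.994996, coefficient = 4
x_4 = 1.7500, f(x_4) = 0.968228, coefficient = 2
x_5 = 2.0000, f(x_5) = 0.826822, coefficient = 4
x_6 = 2.2500, f(x_6) = 0.605398, coefficient = 2
x_7 = 2.5000, f(x_7) = 0.358169, coefficient = 4
x_8 = 2.7500, f(x_8) = 0.145665, coefficient = 2
x_9 = 3.0000, f(x_9) = 0.019915, coefficient = 4
x_10 = 3.2500, f(x_10) = 0.011706, coefficient = 1

I ≈ (0.250000/3) × 17.347965 = 1.445664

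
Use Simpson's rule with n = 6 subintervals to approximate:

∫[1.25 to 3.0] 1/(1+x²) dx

f(x) = 1/(1+x²)
a = 1.25, b = 3.0, n = 6
h = (b - a)/n = 0.291667

Simpson's rule: (h/3)[f(x₀) + 4f(x₁) + 2f(x₂) + ... + f(xₙ)]

x_0 = 1.2500, f(x_0) = 0.390244, coefficient = 1
x_1 = 1.5417, f(x_1) = 0.296144, coefficient = 4
x_2 = 1.8333, f(x_2) = 0.229299, coefficient = 2
x_3 = 2.1250, f(x_3) = 0.181303, coefficient = 4
x_4 = 2.4167, f(x_4) = 0.146193, coefficient = 2
x_5 = 2.7083, f(x_5) = 0.119975, coefficient = 4
x_6 = 3.0000, f(x_6) = 0.100000, coefficient = 1

I ≈ (0.291667/3) × 3.630917 = 0.353006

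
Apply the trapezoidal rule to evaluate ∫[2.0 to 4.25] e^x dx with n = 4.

f(x) = e^x
a = 2.0, b = 4.25, n = 4
h = (b - a)/n = 0.562500

Trapezoidal rule: (h/2)[f(x₀) + 2f(x₁) + 2f(x₂) + ... + f(xₙ)]

x_0 = 2.0000, f(x_0) = 7.389056, coefficient = 1
x_1 = 2.5625, f(x_1) = 12.968197, coefficient = 2
x_2 = 3.1250, f(x_2) = 22.759895, coefficient = 2
x_3 = 3.6875, f(x_3) = 39.944860, coefficient = 2
x_4 = 4.2500, f(x_4) = 70.105412, coefficient = 1

I ≈ (0.562500/2) × 228.840373 = 64.361355
Exact value: 62.716356
Error: 1.644999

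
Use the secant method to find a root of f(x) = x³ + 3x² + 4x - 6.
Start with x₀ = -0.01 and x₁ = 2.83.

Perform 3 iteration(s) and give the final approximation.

f(x) = x³ + 3x² + 4x - 6
x₀ = -0.01, x₁ = 2.83

Secant formula: x_{n+1} = x_n - f(x_n)(x_n - x_{n-1})/(f(x_n) - f(x_{n-1}))

Iteration 1:
  f(-0.010000) = -6.039701
  f(2.830000) = 52.011887
  x_2 = 2.830000 - 52.011887×(2.830000 - (-0.010000))/(52.011887 - (-6.039701))
       = 0.285474
Iteration 2:
  f(2.830000) = 52.011887
  f(0.285474) = -4.590351
  x_3 = 0.285474 - (-4.590351)×(0.285474 - 2.830000)/(-4.590351 - 52.011887)
       = 0.491831
Iteration 3:
  f(0.285474) = -4.590351
  f(0.491831) = -3.188008
  x_4 = 0.491831 - (-3.188008)×(0.491831 - 0.285474)/(-3.188008 - (-4.590351))
       = 0.960952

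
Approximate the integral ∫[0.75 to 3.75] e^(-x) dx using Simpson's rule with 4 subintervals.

f(x) = e^(-x)
a = 0.75, b = 3.75, n = 4
h = (b - a)/n = 0.750000

Simpson's rule: (h/3)[f(x₀) + 4f(x₁) + 2f(x₂) + ... + f(xₙ)]

x_0 = 0.7500, f(x_0) = 0.472367, coefficient = 1
x_1 = 1.5000, f(x_1) = 0.223130, coefficient = 4
x_2 = 2.2500, f(x_2) = 0.105399, coefficient = 2
x_3 = 3.0000, f(x_3) = 0.049787, coefficient = 4
x_4 = 3.7500, f(x_4) = 0.023518, coefficient = 1

I ≈ (0.750000/3) × 1.798352 = 0.449588
Exact value: 0.448849
Error: 0.000739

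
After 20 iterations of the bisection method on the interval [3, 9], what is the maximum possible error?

Bisection error bound: |error| ≤ (b-a)/2^n
|error| ≤ (9 - 3)/2^20 = 6/2^20
|error| ≤ 0.0000057220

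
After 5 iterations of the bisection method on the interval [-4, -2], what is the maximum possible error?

Bisection error bound: |error| ≤ (b-a)/2^n
|error| ≤ (-2 - (-4))/2^5 = 2/2^5
|error| ≤ 0.0625000000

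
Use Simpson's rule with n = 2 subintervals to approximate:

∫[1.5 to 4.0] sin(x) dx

f(x) = sin(x)
a = 1.5, b = 4.0, n = 2
h = (b - a)/n = 1.250000

Simpson's rule: (h/3)[f(x₀) + 4f(x₁) + 2f(x₂) + ... + f(xₙ)]

x_0 = 1.5000, f(x_0) = 0.997495, coefficient = 1
x_1 = 2.7500, f(x_1) = 0.381661, coefficient = 4
x_2 = 4.0000, f(x_2) = -0.756802, coefficient = 1

I ≈ (1.250000/3) × 1.767336 = 0.736390
Exact value: 0.724381
Error: 0.012009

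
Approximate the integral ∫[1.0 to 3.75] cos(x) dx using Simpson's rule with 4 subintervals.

f(x) = cos(x)
a = 1.0, b = 3.75, n = 4
h = (b - a)/n = 0.687500

Simpson's rule: (h/3)[f(x₀) + 4f(x₁) + 2f(x₂) + ... + f(xₙ)]

x_0 = 1.0000, f(x_0) = 0.540302, coefficient = 1
x_1 = 1.6875, f(x_1) = -0.116439, coefficient = 4
x_2 = 2.3750, f(x_2) = -0.720278, coefficient = 2
x_3 = 3.0625, f(x_3) = -0.996874, coefficient = 4
x_4 = 3.7500, f(x_4) = -0.820559, coefficient = 1

I ≈ (0.687500/3) × -6.174065 = -1.414890
Exact value: -1.413032
Error: 0.001858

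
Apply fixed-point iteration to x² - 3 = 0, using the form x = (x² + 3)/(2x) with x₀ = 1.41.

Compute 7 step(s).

Equation: x² - 3 = 0
Fixed-point form: x = (x² + 3)/(2x)
x₀ = 1.41

x_1 = g(1.410000) = 1.768830
x_2 = g(1.768830) = 1.732433
x_3 = g(1.732433) = 1.732051
x_4 = g(1.732051) = 1.732051
x_5 = g(1.732051) = 1.732051
x_6 = g(1.732051) = 1.732051
x_7 = g(1.732051) = 1.732051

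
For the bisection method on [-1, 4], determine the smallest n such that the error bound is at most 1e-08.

We need (b-a)/2^n ≤ 1e-08
(4 - (-1))/2^n ≤ 1e-08
5/2^n ≤ 1e-08
2^n ≥ 500000000
n ≥ log₂(500000000) = 28.90
n ≥ 29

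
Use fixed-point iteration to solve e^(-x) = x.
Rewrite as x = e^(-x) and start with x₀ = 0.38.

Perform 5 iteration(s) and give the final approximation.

Equation: e^(-x) = x
Fixed-point form: x = e^(-x)
x₀ = 0.38

x_1 = g(0.380000) = 0.683861
x_2 = g(0.683861) = 0.504665
x_3 = g(0.504665) = 0.603708
x_4 = g(0.603708) = 0.546780
x_5 = g(0.546780) = 0.578810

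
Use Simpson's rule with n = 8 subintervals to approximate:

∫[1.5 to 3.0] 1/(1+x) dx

f(x) = 1/(1+x)
a = 1.5, b = 3.0, n = 8
h = (b - a)/n = 0.187500

Simpson's rule: (h/3)[f(x₀) + 4f(x₁) + 2f(x₂) + ... + f(xₙ)]

x_0 = 1.5000, f(x_0) = 0.400000, coefficient = 1
x_1 = 1.6875, f(x_1) = 0.372093, coefficient = 4
x_2 = 1.8750, f(x_2) = 0.347826, coefficient = 2
x_3 = 2.0625, f(x_3) = 0.326531, coefficient = 4
x_4 = 2.2500, f(x_4) = 0.307692, coefficient = 2
x_5 = 2.4375, f(x_5) = 0.290909, coefficient = 4
x_6 = 2.6250, f(x_6) = 0.275862, coefficient = 2
x_7 = 2.8125, f(x_7) = 0.262295, coefficient = 4
x_8 = 3.0000, f(x_8) = 0.250000, coefficient = 1

I ≈ (0.187500/3) × 7.520072 = 0.470005
Exact value: 0.470004
Error: 0.000001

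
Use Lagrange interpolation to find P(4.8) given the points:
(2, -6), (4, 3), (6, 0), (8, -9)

Lagrange interpolation formula:
P(x) = Σ yᵢ × Lᵢ(x)
where Lᵢ(x) = Π_{j≠i} (x - xⱼ)/(xᵢ - xⱼ)

L_0(4.8) = (4.8 - 4)/(2 - 4) × (4.8 - 6)/(2 - 6) × (4.8 - 8)/(2 - 8) = -0.064000
L_1(4.8) = (4.8 - 2)/(4 - 2) × (4.8 - 6)/(4 - 6) × (4.8 - 8)/(4 - 8) = 0.672000
L_2(4.8) = (4.8 - 2)/(6 - 2) × (4.8 - 4)/(6 - 4) × (4.8 - 8)/(6 - 8) = 0.448000
L_3(4.8) = (4.8 - 2)/(8 - 2) × (4.8 - 4)/(8 - 4) × (4.8 - 6)/(8 - 6) = -0.056000

P(4.8) = (-6)×L_0(4.8) + 3×L_1(4.8) + 0×L_2(4.8) + (-9)×L_3(4.8)
P(4.8) = 2.904000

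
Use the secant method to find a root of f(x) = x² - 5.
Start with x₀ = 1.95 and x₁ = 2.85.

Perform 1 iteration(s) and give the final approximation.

f(x) = x² - 5
x₀ = 1.95, x₁ = 2.85

Secant formula: x_{n+1} = x_n - f(x_n)(x_n - x_{n-1})/(f(x_n) - f(x_{n-1}))

Iteration 1:
  f(1.950000) = -1.197500
  f(2.850000) = 3.122500
  x_2 = 2.850000 - 3.122500×(2.850000 - 1.950000)/(3.122500 - (-1.197500))
       = 2.199479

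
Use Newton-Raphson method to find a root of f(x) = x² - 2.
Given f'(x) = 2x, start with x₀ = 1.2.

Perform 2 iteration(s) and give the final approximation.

f(x) = x² - 2
f'(x) = 2x
x₀ = 1.2

Newton-Raphson formula: x_{n+1} = x_n - f(x_n)/f'(x_n)

Iteration 1:
  f(1.200000) = -0.560000
  f'(1.200000) = 2.400000
  x_1 = 1.200000 - (-0.560000)/2.400000 = 1.433333
Iteration 2:
  f(1.433333) = 0.054444
  f'(1.433333) = 2.866667
  x_2 = 1.433333 - 0.054444/2.866667 = 1.414341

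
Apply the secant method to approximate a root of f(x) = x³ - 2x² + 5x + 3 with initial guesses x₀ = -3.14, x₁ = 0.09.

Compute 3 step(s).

f(x) = x³ - 2x² + 5x + 3
x₀ = -3.14, x₁ = 0.09

Secant formula: x_{n+1} = x_n - f(x_n)(x_n - x_{n-1})/(f(x_n) - f(x_{n-1}))

Iteration 1:
  f(-3.140000) = -63.378344
  f(0.090000) = 3.434529
  x_2 = 0.090000 - 3.434529×(0.090000 - (-3.140000))/(3.434529 - (-63.378344))
       = -0.076039
Iteration 2:
  f(0.090000) = 3.434529
  f(-0.076039) = 2.607803
  x_3 = -0.076039 - 2.607803×(-0.076039 - 0.090000)/(2.607803 - 3.434529)
       = -0.599787
Iteration 3:
  f(-0.076039) = 2.607803
  f(-0.599787) = -0.934193
  x_4 = -0.599787 - (-0.934193)×(-0.599787 - (-0.076039))/(-0.934193 - 2.607803)
       = -0.461650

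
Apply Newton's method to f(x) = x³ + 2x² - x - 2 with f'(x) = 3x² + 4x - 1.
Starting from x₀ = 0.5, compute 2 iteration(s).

f(x) = x³ + 2x² - x - 2
f'(x) = 3x² + 4x - 1
x₀ = 0.5

Newton-Raphson formula: x_{n+1} = x_n - f(x_n)/f'(x_n)

Iteration 1:
  f(0.500000) = -1.875000
  f'(0.500000) = 1.750000
  x_1 = 0.500000 - (-1.875000)/1.750000 = 1.571429
Iteration 2:
  f(1.571429) = 5.247813
  f'(1.571429) = 12.693878
  x_2 = 1.571429 - 5.247813/12.693878 = 1.158016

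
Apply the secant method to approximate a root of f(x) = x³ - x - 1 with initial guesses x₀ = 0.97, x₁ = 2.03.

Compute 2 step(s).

f(x) = x³ - x - 1
x₀ = 0.97, x₁ = 2.03

Secant formula: x_{n+1} = x_n - f(x_n)(x_n - x_{n-1})/(f(x_n) - f(x_{n-1}))

Iteration 1:
  f(0.970000) = -1.057327
  f(2.030000) = 5.335427
  x_2 = 2.030000 - 5.335427×(2.030000 - 0.970000)/(5.335427 - (-1.057327))
       = 1.145318
Iteration 2:
  f(2.030000) = 5.335427
  f(1.145318) = -0.642942
  x_3 = 1.145318 - (-0.642942)×(1.145318 - 2.030000)/(-0.642942 - 5.335427)
       = 1.240461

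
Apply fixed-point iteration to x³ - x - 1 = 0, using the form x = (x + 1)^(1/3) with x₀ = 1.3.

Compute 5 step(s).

Equation: x³ - x - 1 = 0
Fixed-point form: x = (x + 1)^(1/3)
x₀ = 1.3

x_1 = g(1.300000) = 1.320006
x_2 = g(1.320006) = 1.323822
x_3 = g(1.323822) = 1.324548
x_4 = g(1.324548) = 1.324686
x_5 = g(1.324686) = 1.324712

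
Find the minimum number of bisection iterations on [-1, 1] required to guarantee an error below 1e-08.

We need (b-a)/2^n ≤ 1e-08
(1 - (-1))/2^n ≤ 1e-08
2/2^n ≤ 1e-08
2^n ≥ 200000000
n ≥ log₂(200000000) = 27.58
n ≥ 28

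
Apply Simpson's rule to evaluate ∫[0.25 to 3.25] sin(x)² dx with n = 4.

f(x) = sin(x)²
a = 0.25, b = 3.25, n = 4
h = (b - a)/n = 0.750000

Simpson's rule: (h/3)[f(x₀) + 4f(x₁) + 2f(x₂) + ... + f(xₙ)]

x_0 = 0.2500, f(x_0) = 0.061209, coefficient = 1
x_1 = 1.0000, f(x_1) = 0.708073, coefficient = 4
x_2 = 1.7500, f(x_2) = 0.968228, coefficient = 2
x_3 = 2.5000, f(x_3) = 0.358169, coefficient = 4
x_4 = 3.2500, f(x_4) = 0.011706, coefficient = 1

I ≈ (0.750000/3) × 6.274341 = 1.568585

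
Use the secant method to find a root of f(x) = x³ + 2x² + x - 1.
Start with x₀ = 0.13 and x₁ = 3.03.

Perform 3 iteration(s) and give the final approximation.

f(x) = x³ + 2x² + x - 1
x₀ = 0.13, x₁ = 3.03

Secant formula: x_{n+1} = x_n - f(x_n)(x_n - x_{n-1})/(f(x_n) - f(x_{n-1}))

Iteration 1:
  f(0.130000) = -0.834003
  f(3.030000) = 48.209927
  x_2 = 3.030000 - 48.209927×(3.030000 - 0.130000)/(48.209927 - (-0.834003))
       = 0.179315
Iteration 2:
  f(3.030000) = 48.209927
  f(0.179315) = -0.750611
  x_3 = 0.179315 - (-0.750611)×(0.179315 - 3.030000)/(-0.750611 - 48.209927)
       = 0.223019
Iteration 3:
  f(0.179315) = -0.750611
  f(0.223019) = -0.666414
  x_4 = 0.223019 - (-0.666414)×(0.223019 - 0.179315)/(-0.666414 - (-0.750611))
       = 0.568929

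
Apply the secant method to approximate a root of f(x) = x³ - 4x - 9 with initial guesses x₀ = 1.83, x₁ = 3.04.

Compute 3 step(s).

f(x) = x³ - 4x - 9
x₀ = 1.83, x₁ = 3.04

Secant formula: x_{n+1} = x_n - f(x_n)(x_n - x_{n-1})/(f(x_n) - f(x_{n-1}))

Iteration 1:
  f(1.830000) = -10.191513
  f(3.040000) = 6.934464
  x_2 = 3.040000 - 6.934464×(3.040000 - 1.830000)/(6.934464 - (-10.191513))
       = 2.550060
Iteration 2:
  f(3.040000) = 6.934464
  f(2.550060) = -2.617695
  x_3 = 2.550060 - (-2.617695)×(2.550060 - 3.040000)/(-2.617695 - 6.934464)
       = 2.684324
Iteration 3:
  f(2.550060) = -2.617695
  f(2.684324) = -0.395139
  x_4 = 2.684324 - (-0.395139)×(2.684324 - 2.550060)/(-0.395139 - (-2.617695))
       = 2.708195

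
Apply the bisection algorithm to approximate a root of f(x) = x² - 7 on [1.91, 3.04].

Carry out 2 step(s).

f(x) = x² - 7
Initial interval: [1.91, 3.04]

Iteration 1:
  c_1 = (1.910000 + 3.040000)/2 = 2.475000
  f(c_1) = f(2.475000) = -0.874375
  f(a) × f(c) ≥ 0, new interval: [2.475000, 3.040000]
Iteration 2:
  c_2 = (2.475000 + 3.040000)/2 = 2.757500
  f(c_2) = f(2.757500) = 0.603806
  f(a) × f(c) < 0, new interval: [2.475000, 2.757500]

After 2 iteration(s), the approximation is c_2 = 2.757500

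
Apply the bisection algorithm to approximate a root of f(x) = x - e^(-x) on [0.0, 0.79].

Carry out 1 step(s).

f(x) = x - e^(-x)
Initial interval: [0.0, 0.79]

Iteration 1:
  c_1 = (0.000000 + 0.790000)/2 = 0.395000
  f(c_1) = f(0.395000) = -0.278680
  f(a) × f(c) ≥ 0, new interval: [0.395000, 0.790000]

After 1 iteration(s), the approximation is c_1 = 0.395000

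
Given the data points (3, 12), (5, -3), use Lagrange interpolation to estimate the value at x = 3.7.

Lagrange interpolation formula:
P(x) = Σ yᵢ × Lᵢ(x)
where Lᵢ(x) = Π_{j≠i} (x - xⱼ)/(xᵢ - xⱼ)

L_0(3.7) = (3.7 - 5)/(3 - 5) = 0.650000
L_1(3.7) = (3.7 - 3)/(5 - 3) = 0.350000

P(3.7) = 12×L_0(3.7) + (-3)×L_1(3.7)
P(3.7) = 6.750000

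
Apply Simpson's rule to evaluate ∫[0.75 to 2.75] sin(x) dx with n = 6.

f(x) = sin(x)
a = 0.75, b = 2.75, n = 6
h = (b - a)/n = 0.333333

Simpson's rule: (h/3)[f(x₀) + 4f(x₁) + 2f(x₂) + ... + f(xₙ)]

x_0 = 0.7500, f(x_0) = 0.681639, coefficient = 1
x_1 = 1.0833, f(x_1) = 0.883524, coefficient = 4
x_2 = 1.4167, f(x_2) = 0.988146, coefficient = 2
x_3 = 1.7500, f(x_3) = 0.983986, coefficient = 4
x_4 = 2.0833, f(x_4) = 0.871503, coefficient = 2
x_5 = 2.4167, f(x_5) = 0.663080, coefficient = 4
x_6 = 2.7500, f(x_6) = 0.381661, coefficient = 1

I ≈ (0.333333/3) × 14.904957 = 1.656106
Exact value: 1.655991
Error: 0.000115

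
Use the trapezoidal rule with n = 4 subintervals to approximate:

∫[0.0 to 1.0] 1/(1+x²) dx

f(x) = 1/(1+x²)
a = 0.0, b = 1.0, n = 4
h = (b - a)/n = 0.250000

Trapezoidal rule: (h/2)[f(x₀) + 2f(x₁) + 2f(x₂) + ... + f(xₙ)]

x_0 = 0.0000, f(x_0) = 1.000000, coefficient = 1
x_1 = 0.2500, f(x_1) = 0.941176, coefficient = 2
x_2 = 0.5000, f(x_2) = 0.800000, coefficient = 2
x_3 = 0.7500, f(x_3) = 0.640000, coefficient = 2
x_4 = 1.0000, f(x_4) = 0.500000, coefficient = 1

I ≈ (0.250000/2) × 6.262353 = 0.782794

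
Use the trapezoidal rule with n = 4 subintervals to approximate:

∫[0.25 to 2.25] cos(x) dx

f(x) = cos(x)
a = 0.25, b = 2.25, n = 4
h = (b - a)/n = 0.500000

Trapezoidal rule: (h/2)[f(x₀) + 2f(x₁) + 2f(x₂) + ... + f(xₙ)]

x_0 = 0.2500, f(x_0) = 0.968912, coefficient = 1
x_1 = 0.7500, f(x_1) = 0.731689, coefficient = 2
x_2 = 1.2500, f(x_2) = 0.315322, coefficient = 2
x_3 = 1.7500, f(x_3) = -0.178246, coefficient = 2
x_4 = 2.2500, f(x_4) = -0.628174, coefficient = 1

I ≈ (0.500000/2) × 2.078269 = 0.519567
Exact value: 0.530669
Error: 0.011102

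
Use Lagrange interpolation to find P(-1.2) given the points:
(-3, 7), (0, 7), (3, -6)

Lagrange interpolation formula:
P(x) = Σ yᵢ × Lᵢ(x)
where Lᵢ(x) = Π_{j≠i} (x - xⱼ)/(xᵢ - xⱼ)

L_0(-1.2) = (-1.2 - 0)/(-3 - 0) × (-1.2 - 3)/(-3 - 3) = 0.280000
L_1(-1.2) = (-1.2 - (-3))/(0 - (-3)) × (-1.2 - 3)/(0 - 3) = 0.840000
L_2(-1.2) = (-1.2 - (-3))/(3 - (-3)) × (-1.2 - 0)/(3 - 0) = -0.120000

P(-1.2) = 7×L_0(-1.2) + 7×L_1(-1.2) + (-6)×L_2(-1.2)
P(-1.2) = 8.560000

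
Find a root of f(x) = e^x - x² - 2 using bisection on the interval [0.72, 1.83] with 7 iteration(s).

f(x) = e^x - x² - 2
Initial interval: [0.72, 1.83]

Iteration 1:
  c_1 = (0.720000 + 1.830000)/2 = 1.275000
  f(c_1) = f(1.275000) = -0.046924
  f(a) × f(c) ≥ 0, new interval: [1.275000, 1.830000]
Iteration 2:
  c_2 = (1.275000 + 1.830000)/2 = 1.552500
  f(c_2) = f(1.552500) = 0.313007
  f(a) × f(c) < 0, new interval: [1.275000, 1.552500]
Iteration 3:
  c_3 = (1.275000 + 1.552500)/2 = 1.413750
  f(c_3) = f(1.413750) = 0.112655
  f(a) × f(c) < 0, new interval: [1.275000, 1.413750]
Iteration 4:
  c_4 = (1.275000 + 1.413750)/2 = 1.344375
  f(c_4) = f(1.344375) = 0.028444
  f(a) × f(c) < 0, new interval: [1.275000, 1.344375]
Iteration 5:
  c_5 = (1.275000 + 1.344375)/2 = 1.309687
  f(c_5) = f(1.309687) = -0.010266
  f(a) × f(c) ≥ 0, new interval: [1.309687, 1.344375]
Iteration 6:
  c_6 = (1.309687 + 1.344375)/2 = 1.327031
  f(c_6) = f(1.327031) = 0.008823
  f(a) × f(c) < 0, new interval: [1.309687, 1.327031]
Iteration 7:
  c_7 = (1.309687 + 1.327031)/2 = 1.318359
  f(c_7) = f(1.318359) = -0.000787
  f(a) × f(c) ≥ 0, new interval: [1.318359, 1.327031]

After 7 iteration(s), the approximation is c_7 = 1.318359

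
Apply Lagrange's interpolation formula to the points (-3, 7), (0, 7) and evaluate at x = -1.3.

Lagrange interpolation formula:
P(x) = Σ yᵢ × Lᵢ(x)
where Lᵢ(x) = Π_{j≠i} (x - xⱼ)/(xᵢ - xⱼ)

L_0(-1.3) = (-1.3 - 0)/(-3 - 0) = 0.433333
L_1(-1.3) = (-1.3 - (-3))/(0 - (-3)) = 0.566667

P(-1.3) = 7×L_0(-1.3) + 7×L_1(-1.3)
P(-1.3) = 7.000000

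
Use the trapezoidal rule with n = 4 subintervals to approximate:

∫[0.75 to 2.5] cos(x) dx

f(x) = cos(x)
a = 0.75, b = 2.5, n = 4
h = (b - a)/n = 0.437500

Trapezoidal rule: (h/2)[f(x₀) + 2f(x₁) + 2f(x₂) + ... + f(xₙ)]

x_0 = 0.7500, f(x_0) = 0.731689, coefficient = 1
x_1 = 1.1875, f(x_1) = 0.373980, coefficient = 2
x_2 = 1.6250, f(x_2) = -0.054177, coefficient = 2
x_3 = 2.0625, f(x_3) = -0.472128, coefficient = 2
x_4 = 2.5000, f(x_4) = -0.801144, coefficient = 1

I ≈ (0.437500/2) × -0.374107 = -0.081836
Exact value: -0.083167
Error: 0.001331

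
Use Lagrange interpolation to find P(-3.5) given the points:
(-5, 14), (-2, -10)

Lagrange interpolation formula:
P(x) = Σ yᵢ × Lᵢ(x)
where Lᵢ(x) = Π_{j≠i} (x - xⱼ)/(xᵢ - xⱼ)

L_0(-3.5) = (-3.5 - (-2))/(-5 - (-2)) = 0.500000
L_1(-3.5) = (-3.5 - (-5))/(-2 - (-5)) = 0.500000

P(-3.5) = 14×L_0(-3.5) + (-10)×L_1(-3.5)
P(-3.5) = 2.000000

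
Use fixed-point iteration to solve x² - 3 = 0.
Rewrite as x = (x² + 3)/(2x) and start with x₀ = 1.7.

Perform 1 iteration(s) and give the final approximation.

Equation: x² - 3 = 0
Fixed-point form: x = (x² + 3)/(2x)
x₀ = 1.7

x_1 = g(1.700000) = 1.732353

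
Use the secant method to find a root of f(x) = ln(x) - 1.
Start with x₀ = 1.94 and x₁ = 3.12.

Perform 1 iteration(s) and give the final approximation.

f(x) = ln(x) - 1
x₀ = 1.94, x₁ = 3.12

Secant formula: x_{n+1} = x_n - f(x_n)(x_n - x_{n-1})/(f(x_n) - f(x_{n-1}))

Iteration 1:
  f(1.940000) = -0.337312
  f(3.120000) = 0.137833
  x_2 = 3.120000 - 0.137833×(3.120000 - 1.940000)/(0.137833 - (-0.337312))
       = 2.777698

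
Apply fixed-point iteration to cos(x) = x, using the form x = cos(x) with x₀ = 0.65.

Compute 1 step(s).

Equation: cos(x) = x
Fixed-point form: x = cos(x)
x₀ = 0.65

x_1 = g(0.650000) = 0.796084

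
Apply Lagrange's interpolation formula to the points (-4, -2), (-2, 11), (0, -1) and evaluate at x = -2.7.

Lagrange interpolation formula:
P(x) = Σ yᵢ × Lᵢ(x)
where Lᵢ(x) = Π_{j≠i} (x - xⱼ)/(xᵢ - xⱼ)

L_0(-2.7) = (-2.7 - (-2))/(-4 - (-2)) × (-2.7 - 0)/(-4 - 0) = 0.236250
L_1(-2.7) = (-2.7 - (-4))/(-2 - (-4)) × (-2.7 - 0)/(-2 - 0) = 0.877500
L_2(-2.7) = (-2.7 - (-4))/(0 - (-4)) × (-2.7 - (-2))/(0 - (-2)) = -0.113750

P(-2.7) = (-2)×L_0(-2.7) + 11×L_1(-2.7) + (-1)×L_2(-2.7)
P(-2.7) = 9.293750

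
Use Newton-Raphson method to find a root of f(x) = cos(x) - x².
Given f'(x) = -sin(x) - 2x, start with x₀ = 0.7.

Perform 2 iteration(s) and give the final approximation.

f(x) = cos(x) - x²
f'(x) = -sin(x) - 2x
x₀ = 0.7

Newton-Raphson formula: x_{n+1} = x_n - f(x_n)/f'(x_n)

Iteration 1:
  f(0.700000) = 0.274842
  f'(0.700000) = -2.044218
  x_1 = 0.700000 - 0.274842/(-2.044218) = 0.834449
Iteration 2:
  f(0.834449) = -0.024718
  f'(0.834449) = -2.409823
  x_2 = 0.834449 - (-0.024718)/(-2.409823) = 0.824191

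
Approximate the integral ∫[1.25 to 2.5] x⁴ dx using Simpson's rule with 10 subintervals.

f(x) = x⁴
a = 1.25, b = 2.5, n = 10
h = (b - a)/n = 0.125000

Simpson's rule: (h/3)[f(x₀) + 4f(x₁) + 2f(x₂) + ... + f(xₙ)]

x_0 = 1.2500, f(x_0) = 2.441406, coefficient = 1
x_1 = 1.3750, f(x_1) = 3.574463, coefficient = 4
x_2 = 1.5000, f(x_2) = 5.062500, coefficient = 2
x_3 = 1.6250, f(x_3) = 6.972900, coefficient = 4
x_4 = 1.7500, f(x_4) = 9.378906, coefficient = 2
x_5 = 1.8750, f(x_5) = 12.359619, coefficient = 4
x_6 = 2.0000, f(x_6) = 16.000000, coefficient = 2
x_7 = 2.1250, f(x_7) = 20.390869, coefficient = 4
x_8 = 2.2500, f(x_8) = 25.628906, coefficient = 2
x_9 = 2.3750, f(x_9) = 31.816650, coefficient = 4
x_10 = 2.5000, f(x_10) = 39.062500, coefficient = 1

I ≈ (0.125000/3) × 454.102539 = 18.920939
Exact value: 18.920898
Error: 0.000041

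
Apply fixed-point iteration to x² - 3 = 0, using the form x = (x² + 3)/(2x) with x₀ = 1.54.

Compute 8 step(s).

Equation: x² - 3 = 0
Fixed-point form: x = (x² + 3)/(2x)
x₀ = 1.54

x_1 = g(1.540000) = 1.744026
x_2 = g(1.744026) = 1.732092
x_3 = g(1.732092) = 1.732051
x_4 = g(1.732051) = 1.732051
x_5 = g(1.732051) = 1.732051
x_6 = g(1.732051) = 1.732051
x_7 = g(1.732051) = 1.732051
x_8 = g(1.732051) = 1.732051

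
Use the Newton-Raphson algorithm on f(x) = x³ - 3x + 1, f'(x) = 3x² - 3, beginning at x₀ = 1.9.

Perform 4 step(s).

f(x) = x³ - 3x + 1
f'(x) = 3x² - 3
x₀ = 1.9

Newton-Raphson formula: x_{n+1} = x_n - f(x_n)/f'(x_n)

Iteration 1:
  f(1.900000) = 2.159000
  f'(1.900000) = 7.830000
  x_1 = 1.900000 - 2.159000/7.830000 = 1.624266
Iteration 2:
  f(1.624266) = 0.412404
  f'(1.624266) = 4.914717
  x_2 = 1.624266 - 0.412404/4.914717 = 1.540354
Iteration 3:
  f(1.540354) = 0.033720
  f'(1.540354) = 4.118068
  x_3 = 1.540354 - 0.033720/4.118068 = 1.532165
Iteration 4:
  f(1.532165) = 0.000309
  f'(1.532165) = 4.042592
  x_4 = 1.532165 - 0.000309/4.042592 = 1.532089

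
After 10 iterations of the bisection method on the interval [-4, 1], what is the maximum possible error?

Bisection error bound: |error| ≤ (b-a)/2^n
|error| ≤ (1 - (-4))/2^10 = 5/2^10
|error| ≤ 0.0048828125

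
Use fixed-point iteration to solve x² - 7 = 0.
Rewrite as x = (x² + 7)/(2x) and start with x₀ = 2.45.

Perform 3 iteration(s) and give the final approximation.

Equation: x² - 7 = 0
Fixed-point form: x = (x² + 7)/(2x)
x₀ = 2.45

x_1 = g(2.450000) = 2.653571
x_2 = g(2.653571) = 2.645763
x_3 = g(2.645763) = 2.645751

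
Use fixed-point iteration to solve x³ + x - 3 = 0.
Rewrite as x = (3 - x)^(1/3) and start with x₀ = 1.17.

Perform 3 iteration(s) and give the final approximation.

Equation: x³ + x - 3 = 0
Fixed-point form: x = (3 - x)^(1/3)
x₀ = 1.17

x_1 = g(1.170000) = 1.223161
x_2 = g(1.223161) = 1.211200
x_3 = g(1.211200) = 1.213912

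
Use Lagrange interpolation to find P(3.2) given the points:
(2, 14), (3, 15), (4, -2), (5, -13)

Lagrange interpolation formula:
P(x) = Σ yᵢ × Lᵢ(x)
where Lᵢ(x) = Π_{j≠i} (x - xⱼ)/(xᵢ - xⱼ)

L_0(3.2) = (3.2 - 3)/(2 - 3) × (3.2 - 4)/(2 - 4) × (3.2 - 5)/(2 - 5) = -0.048000
L_1(3.2) = (3.2 - 2)/(3 - 2) × (3.2 - 4)/(3 - 4) × (3.2 - 5)/(3 - 5) = 0.864000
L_2(3.2) = (3.2 - 2)/(4 - 2) × (3.2 - 3)/(4 - 3) × (3.2 - 5)/(4 - 5) = 0.216000
L_3(3.2) = (3.2 - 2)/(5 - 2) × (3.2 - 3)/(5 - 3) × (3.2 - 4)/(5 - 4) = -0.032000

P(3.2) = 14×L_0(3.2) + 15×L_1(3.2) + (-2)×L_2(3.2) + (-13)×L_3(3.2)
P(3.2) = 12.272000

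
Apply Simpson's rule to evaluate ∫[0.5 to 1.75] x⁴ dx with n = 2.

f(x) = x⁴
a = 0.5, b = 1.75, n = 2
h = (b - a)/n = 0.625000

Simpson's rule: (h/3)[f(x₀) + 4f(x₁) + 2f(x₂) + ... + f(xₙ)]

x_0 = 0.5000, f(x_0) = 0.062500, coefficient = 1
x_1 = 1.1250, f(x_1) = 1.601807, coefficient = 4
x_2 = 1.7500, f(x_2) = 9.378906, coefficient = 1

I ≈ (0.625000/3) × 15.848633 = 3.301799
Exact value: 3.276367
Error: 0.025431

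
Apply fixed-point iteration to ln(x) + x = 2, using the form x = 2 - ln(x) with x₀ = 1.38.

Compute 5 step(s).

Equation: ln(x) + x = 2
Fixed-point form: x = 2 - ln(x)
x₀ = 1.38

x_1 = g(1.380000) = 1.677917
x_2 = g(1.677917) = 1.482447
x_3 = g(1.482447) = 1.606306
x_4 = g(1.606306) = 1.526063
x_5 = g(1.526063) = 1.577309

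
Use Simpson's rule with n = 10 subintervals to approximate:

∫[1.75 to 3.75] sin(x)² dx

f(x) = sin(x)²
a = 1.75, b = 3.75, n = 10
h = (b - a)/n = 0.200000

Simpson's rule: (h/3)[f(x₀) + 4f(x₁) + 2f(x₂) + ... + f(xₙ)]

x_0 = 1.7500, f(x_0) = 0.968228, coefficient = 1
x_1 = 1.9500, f(x_1) = 0.862966, coefficient = 4
x_2 = 2.1500, f(x_2) = 0.700400, coefficient = 2
x_3 = 2.3500, f(x_3) = 0.506194, coefficient = 4
x_4 = 2.5500, f(x_4) = 0.311011, coefficient = 2
x_5 = 2.7500, f(x_5) = 0.145665, coefficient = 4
x_6 = 2.9500, f(x_6) = 0.036261, coefficient = 2
x_7 = 3.1500, f(x_7) = 0.000071, coefficient = 4
x_8 = 3.3500, f(x_8) = 0.042808, coefficient = 2
x_9 = 3.5500, f(x_9) = 0.157727, coefficient = 4
x_10 = 3.7500, f(x_10) = 0.326682, coefficient = 1

I ≈ (0.200000/3) × 10.166362 = 0.677757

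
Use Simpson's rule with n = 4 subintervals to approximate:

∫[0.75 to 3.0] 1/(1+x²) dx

f(x) = 1/(1+x²)
a = 0.75, b = 3.0, n = 4
h = (b - a)/n = 0.562500

Simpson's rule: (h/3)[f(x₀) + 4f(x₁) + 2f(x₂) + ... + f(xₙ)]

x_0 = 0.7500, f(x_0) = 0.640000, coefficient = 1
x_1 = 1.3125, f(x_1) = 0.367288, coefficient = 4
x_2 = 1.8750, f(x_2) = 0.221453, coefficient = 2
x_3 = 2.4375, f(x_3) = 0.144063, coefficient = 4
x_4 = 3.0000, f(x_4) = 0.100000, coefficient = 1

I ≈ (0.562500/3) × 3.228312 = 0.605309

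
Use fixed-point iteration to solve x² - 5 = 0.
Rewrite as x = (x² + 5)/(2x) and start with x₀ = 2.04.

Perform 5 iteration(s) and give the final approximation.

Equation: x² - 5 = 0
Fixed-point form: x = (x² + 5)/(2x)
x₀ = 2.04

x_1 = g(2.040000) = 2.245490
x_2 = g(2.245490) = 2.236088
x_3 = g(2.236088) = 2.236068
x_4 = g(2.236068) = 2.236068
x_5 = g(2.236068) = 2.236068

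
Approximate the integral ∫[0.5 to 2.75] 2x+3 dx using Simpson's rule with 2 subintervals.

f(x) = 2x+3
a = 0.5, b = 2.75, n = 2
h = (b - a)/n = 1.125000

Simpson's rule: (h/3)[f(x₀) + 4f(x₁) + 2f(x₂) + ... + f(xₙ)]

x_0 = 0.5000, f(x_0) = 4.000000, coefficient = 1
x_1 = 1.6250, f(x_1) = 6.250000, coefficient = 4
x_2 = 2.7500, f(x_2) = 8.500000, coefficient = 1

I ≈ (1.125000/3) × 37.500000 = 14.062500
Exact value: 14.062500
Error: 0.000000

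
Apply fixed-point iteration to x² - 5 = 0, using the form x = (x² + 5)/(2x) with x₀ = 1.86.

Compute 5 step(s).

Equation: x² - 5 = 0
Fixed-point form: x = (x² + 5)/(2x)
x₀ = 1.86

x_1 = g(1.860000) = 2.274086
x_2 = g(2.274086) = 2.236386
x_3 = g(2.236386) = 2.236068
x_4 = g(2.236068) = 2.236068
x_5 = g(2.236068) = 2.236068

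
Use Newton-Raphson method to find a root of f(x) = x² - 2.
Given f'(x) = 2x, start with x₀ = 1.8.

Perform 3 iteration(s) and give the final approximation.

f(x) = x² - 2
f'(x) = 2x
x₀ = 1.8

Newton-Raphson formula: x_{n+1} = x_n - f(x_n)/f'(x_n)

Iteration 1:
  f(1.800000) = 1.240000
  f'(1.800000) = 3.600000
  x_1 = 1.800000 - 1.240000/3.600000 = 1.455556
Iteration 2:
  f(1.455556) = 0.118642
  f'(1.455556) = 2.911111
  x_2 = 1.455556 - 0.118642/2.911111 = 1.414801
Iteration 3:
  f(1.414801) = 0.001661
  f'(1.414801) = 2.829601
  x_3 = 1.414801 - 0.001661/2.829601 = 1.414214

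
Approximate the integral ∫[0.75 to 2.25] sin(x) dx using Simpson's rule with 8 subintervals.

f(x) = sin(x)
a = 0.75, b = 2.25, n = 8
h = (b - a)/n = 0.187500

Simpson's rule: (h/3)[f(x₀) + 4f(x₁) + 2f(x₂) + ... + f(xₙ)]

x_0 = 0.7500, f(x_0) = 0.681639, coefficient = 1
x_1 = 0.9375, f(x_1) = 0.806081, coefficient = 4
x_2 = 1.1250, f(x_2) = 0.902268, coefficient = 2
x_3 = 1.3125, f(x_3) = 0.966827, coefficient = 4
x_4 = 1.5000, f(x_4) = 0.997495, coefficient = 2
x_5 = 1.6875, f(x_5) = 0.993198, coefficient = 4
x_6 = 1.8750, f(x_6) = 0.954086, coefficient = 2
x_7 = 2.0625, f(x_7) = 0.881530, coefficient = 4
x_8 = 2.2500, f(x_8) = 0.778073, coefficient = 1

I ≈ (0.187500/3) × 21.757950 = 1.359872
Exact value: 1.359862
Error: 0.000009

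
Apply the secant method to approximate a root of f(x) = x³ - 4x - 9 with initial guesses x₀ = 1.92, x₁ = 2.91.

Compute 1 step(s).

f(x) = x³ - 4x - 9
x₀ = 1.92, x₁ = 2.91

Secant formula: x_{n+1} = x_n - f(x_n)(x_n - x_{n-1})/(f(x_n) - f(x_{n-1}))

Iteration 1:
  f(1.920000) = -9.602112
  f(2.910000) = 4.002171
  x_2 = 2.910000 - 4.002171×(2.910000 - 1.920000)/(4.002171 - (-9.602112))
       = 2.618757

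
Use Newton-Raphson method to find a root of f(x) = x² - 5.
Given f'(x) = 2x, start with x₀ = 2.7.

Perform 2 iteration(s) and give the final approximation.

f(x) = x² - 5
f'(x) = 2x
x₀ = 2.7

Newton-Raphson formula: x_{n+1} = x_n - f(x_n)/f'(x_n)

Iteration 1:
  f(2.700000) = 2.290000
  f'(2.700000) = 5.400000
  x_1 = 2.700000 - 2.290000/5.400000 = 2.275926
Iteration 2:
  f(2.275926) = 0.179839
  f'(2.275926) = 4.551852
  x_2 = 2.275926 - 0.179839/4.551852 = 2.236417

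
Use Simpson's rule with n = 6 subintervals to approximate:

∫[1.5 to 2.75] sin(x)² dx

f(x) = sin(x)²
a = 1.5, b = 2.75, n = 6
h = (b - a)/n = 0.208333

Simpson's rule: (h/3)[f(x₀) + 4f(x₁) + 2f(x₂) + ... + f(xₙ)]

x_0 = 1.5000, f(x_0) = 0.994996, coefficient = 1
x_1 = 1.7083, f(x_1) = 0.981203, coefficient = 4
x_2 = 1.9167, f(x_2) = 0.885068, coefficient = 2
x_3 = 2.1250, f(x_3) = 0.723044, coefficient = 4
x_4 = 2.3333, f(x_4) = 0.522853, coefficient = 2
x_5 = 2.5417, f(x_5) = 0.318752, coefficient = 4
x_6 = 2.7500, f(x_6) = 0.145665, coefficient = 1

I ≈ (0.208333/3) × 12.048498 = 0.836701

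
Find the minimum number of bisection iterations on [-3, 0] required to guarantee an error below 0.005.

We need (b-a)/2^n ≤ 0.005
(0 - (-3))/2^n ≤ 0.005
3/2^n ≤ 0.005
2^n ≥ 600
n ≥ log₂(600) = 9.23
n ≥ 10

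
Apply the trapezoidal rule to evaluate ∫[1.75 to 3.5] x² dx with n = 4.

f(x) = x²
a = 1.75, b = 3.5, n = 4
h = (b - a)/n = 0.437500

Trapezoidal rule: (h/2)[f(x₀) + 2f(x₁) + 2f(x₂) + ... + f(xₙ)]

x_0 = 1.7500, f(x_0) = 3.062500, coefficient = 1
x_1 = 2.1875, f(x_1) = 4.785156, coefficient = 2
x_2 = 2.6250, f(x_2) = 6.890625, coefficient = 2
x_3 = 3.0625, f(x_3) = 9.378906, coefficient = 2
x_4 = 3.5000, f(x_4) = 12.250000, coefficient = 1

I ≈ (0.437500/2) × 57.421875 = 12.561035
Exact value: 12.505208
Error: 0.055827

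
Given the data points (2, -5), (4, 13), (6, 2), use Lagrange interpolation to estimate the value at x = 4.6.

Lagrange interpolation formula:
P(x) = Σ yᵢ × Lᵢ(x)
where Lᵢ(x) = Π_{j≠i} (x - xⱼ)/(xᵢ - xⱼ)

L_0(4.6) = (4.6 - 4)/(2 - 4) × (4.6 - 6)/(2 - 6) = -0.105000
L_1(4.6) = (4.6 - 2)/(4 - 2) × (4.6 - 6)/(4 - 6) = 0.910000
L_2(4.6) = (4.6 - 2)/(6 - 2) × (4.6 - 4)/(6 - 4) = 0.195000

P(4.6) = (-5)×L_0(4.6) + 13×L_1(4.6) + 2×L_2(4.6)
P(4.6) = 12.745000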